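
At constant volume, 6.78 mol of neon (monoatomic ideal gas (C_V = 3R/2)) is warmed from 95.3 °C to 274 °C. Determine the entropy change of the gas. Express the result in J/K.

ΔS = 33.4 J/K

In kelvin: T₁ = 368.45 K, T₂ = 547.15 K. At constant volume, ΔS = nC_V ln(T₂/T₁) with C_V = 3R/2 = 12.47 J mol⁻¹ K⁻¹.
ΔS = 6.78 × 12.47 × ln(547.15/368.45) = 33.4 J/K.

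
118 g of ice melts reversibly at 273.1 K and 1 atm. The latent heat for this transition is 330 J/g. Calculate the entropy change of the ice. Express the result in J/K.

Heat absorbed by the substance: Q = mL = 118 × 330 = 38940 J.
At constant T, ΔS = Q_rev/T = 38940 / 273.1 = 143 J/K.

ΔS = 143 J/K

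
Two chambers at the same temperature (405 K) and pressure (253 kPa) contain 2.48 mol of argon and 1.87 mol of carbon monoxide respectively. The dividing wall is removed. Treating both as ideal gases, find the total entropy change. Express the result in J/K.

ΔS_mix = 24.7 J/K

Mole fractions: x_A = 2.48/4.35 = 0.57, x_B = 0.43.
ΔS_mix = −R(n_A ln x_A + n_B ln x_B) = −8.314 × (2.48 ln 0.57 + 1.87 ln 0.43) = 24.7 J/K.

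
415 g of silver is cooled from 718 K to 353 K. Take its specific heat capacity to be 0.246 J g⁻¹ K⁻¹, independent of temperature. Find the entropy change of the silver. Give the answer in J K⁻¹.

ΔS = -72.5 J/K

ΔS = ∫dQ_rev/T = m c ln(T₂/T₁) = 415 × 0.246 × ln(353/718) = -72.5 J/K.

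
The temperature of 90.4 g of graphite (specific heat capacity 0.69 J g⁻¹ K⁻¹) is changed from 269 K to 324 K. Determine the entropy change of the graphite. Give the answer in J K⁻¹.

ΔS = 11.6 J/K

ΔS = ∫dQ_rev/T = m c ln(T₂/T₁) = 90.4 × 0.69 × ln(324/269) = 11.6 J/K.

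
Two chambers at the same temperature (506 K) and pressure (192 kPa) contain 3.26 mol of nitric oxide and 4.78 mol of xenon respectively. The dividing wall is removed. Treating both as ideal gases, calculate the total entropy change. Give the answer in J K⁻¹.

Mole fractions: x_A = 3.26/8.04 = 0.405, x_B = 0.595.
ΔS_mix = −R(n_A ln x_A + n_B ln x_B) = −8.314 × (3.26 ln 0.405 + 4.78 ln 0.595) = 45.1 J/K.

ΔS_mix = 45.1 J/K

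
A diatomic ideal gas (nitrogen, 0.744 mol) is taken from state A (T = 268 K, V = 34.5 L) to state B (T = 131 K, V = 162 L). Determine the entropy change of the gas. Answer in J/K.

ΔS = -1.5 J/K

Entropy is a state function: ΔS = nC_V ln(T₂/T₁) + nR ln(V₂/V₁), with C_V = 5R/2 = 20.79 J mol⁻¹ K⁻¹ for a diatomic ideal gas.
ΔS = 0.744 × [20.79 × ln(131/268) + 8.314 × ln(162/34.5)] = -1.5 J/K.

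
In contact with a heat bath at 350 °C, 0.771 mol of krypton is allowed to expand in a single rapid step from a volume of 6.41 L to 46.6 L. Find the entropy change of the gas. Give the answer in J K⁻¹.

Entropy is a state function, so ΔS_gas depends only on the end states.
For an isothermal ideal gas ΔS_gas = nR ln(V₂/V₁) = 0.771 × 8.314 × ln(46.6/6.41) = 12.7 J/K.

ΔS_gas = 12.7 J/K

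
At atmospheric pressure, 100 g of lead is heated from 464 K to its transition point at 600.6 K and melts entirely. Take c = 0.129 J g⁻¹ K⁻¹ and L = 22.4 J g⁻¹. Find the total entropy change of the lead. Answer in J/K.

ΔS = 7.06 J/K

Warming step: ΔS₁ = m c ln(T_tr/T_i) = 100 × 0.129 × ln(600.6/464) = 3.329 J/K.
Phase change: ΔS₂ = +mL/T_tr = 100 × 22.4 / 600.6 = 3.73 J/K.
ΔS_total = (3.329) + (3.73) = 7.06 J/K.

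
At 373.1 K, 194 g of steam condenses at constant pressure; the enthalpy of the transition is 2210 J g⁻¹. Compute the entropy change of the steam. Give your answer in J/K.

ΔS = -1150 J/K

Heat released by the substance: Q = −mL = −194 × 2210 = −428740 J.
At constant T, ΔS = Q_rev/T = −428740 / 373.1 = -1150 J/K.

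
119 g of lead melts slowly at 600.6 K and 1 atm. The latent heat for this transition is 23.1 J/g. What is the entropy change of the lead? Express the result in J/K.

Heat absorbed by the substance: Q = mL = 119 × 23.1 = 2748.9 J.
At constant T, ΔS = Q_rev/T = 2748.9 / 600.6 = 4.58 J/K.

ΔS = 4.58 J/K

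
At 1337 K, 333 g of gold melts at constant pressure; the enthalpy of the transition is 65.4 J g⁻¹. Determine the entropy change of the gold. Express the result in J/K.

Heat absorbed by the substance: Q = mL = 333 × 65.4 = 21778.2 J.
At constant T, ΔS = Q_rev/T = 21778.2 / 1337 = 16.3 J/K.

ΔS = 16.3 J/K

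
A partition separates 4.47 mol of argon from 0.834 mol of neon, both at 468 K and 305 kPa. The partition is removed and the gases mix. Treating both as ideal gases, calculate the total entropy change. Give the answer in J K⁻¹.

Mole fractions: x_A = 4.47/5.3 = 0.843, x_B = 0.157.
ΔS_mix = −R(n_A ln x_A + n_B ln x_B) = −8.314 × (4.47 ln 0.843 + 0.834 ln 0.157) = 19.2 J/K.

ΔS_mix = 19.2 J/K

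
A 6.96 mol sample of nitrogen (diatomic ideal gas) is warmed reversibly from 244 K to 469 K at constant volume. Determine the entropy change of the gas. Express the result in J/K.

ΔS = 94.5 J/K

At constant volume, ΔS = nC_V ln(T₂/T₁) with C_V = 5R/2 = 20.79 J mol⁻¹ K⁻¹.
ΔS = 6.96 × 20.79 × ln(469/244) = 94.5 J/K.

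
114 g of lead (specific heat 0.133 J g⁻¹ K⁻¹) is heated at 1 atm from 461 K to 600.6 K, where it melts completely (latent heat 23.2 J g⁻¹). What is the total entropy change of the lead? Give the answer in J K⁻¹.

Warming step: ΔS₁ = m c ln(T_tr/T_i) = 114 × 0.133 × ln(600.6/461) = 4.011 J/K.
Phase change: ΔS₂ = +mL/T_tr = 114 × 23.2 / 600.6 = 4.404 J/K.
ΔS_total = (4.011) + (4.404) = 8.41 J/K.

ΔS = 8.41 J/K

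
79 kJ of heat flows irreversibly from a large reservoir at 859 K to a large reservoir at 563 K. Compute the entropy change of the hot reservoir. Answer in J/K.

The hot reservoir loses heat Q, so ΔS_hot = −Q/T_H = −79000/859 = -92 J/K.

ΔS_hot = -92 J/K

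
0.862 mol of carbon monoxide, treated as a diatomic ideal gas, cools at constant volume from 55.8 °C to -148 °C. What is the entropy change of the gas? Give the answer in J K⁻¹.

In kelvin: T₁ = 328.95 K, T₂ = 125.15 K. At constant volume, ΔS = nC_V ln(T₂/T₁) with C_V = 5R/2 = 20.79 J mol⁻¹ K⁻¹.
ΔS = 0.862 × 20.79 × ln(125.15/328.95) = -17.3 J/K.

ΔS = -17.3 J/K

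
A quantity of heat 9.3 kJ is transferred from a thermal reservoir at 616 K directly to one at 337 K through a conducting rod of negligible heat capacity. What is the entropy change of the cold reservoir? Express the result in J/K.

ΔS_cold = 27.6 J/K

The cold reservoir gains heat Q, so ΔS_cold = +Q/T_C = 9300/337 = 27.6 J/K.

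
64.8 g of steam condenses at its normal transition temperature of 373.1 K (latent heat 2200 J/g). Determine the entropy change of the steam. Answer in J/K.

ΔS = -382 J/K

Heat released by the substance: Q = −mL = −64.8 × 2200 = −142560 J.
At constant T, ΔS = Q_rev/T = −142560 / 373.1 = -382 J/K.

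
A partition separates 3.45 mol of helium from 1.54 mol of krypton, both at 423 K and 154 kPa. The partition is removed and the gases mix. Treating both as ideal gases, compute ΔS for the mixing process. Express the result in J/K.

ΔS_mix = 25.6 J/K

Mole fractions: x_A = 3.45/4.99 = 0.691, x_B = 0.309.
ΔS_mix = −R(n_A ln x_A + n_B ln x_B) = −8.314 × (3.45 ln 0.691 + 1.54 ln 0.309) = 25.6 J/K.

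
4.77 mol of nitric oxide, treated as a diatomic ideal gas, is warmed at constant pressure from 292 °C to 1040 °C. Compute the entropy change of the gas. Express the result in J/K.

In kelvin: T₁ = 565.15 K, T₂ = 1313.15 K. At constant pressure, ΔS = nC_p ln(T₂/T₁) with C_p = 7R/2 = 29.1 J mol⁻¹ K⁻¹.
ΔS = 4.77 × 29.1 × ln(1313.15/565.15) = 117 J/K.

ΔS = 117 J/K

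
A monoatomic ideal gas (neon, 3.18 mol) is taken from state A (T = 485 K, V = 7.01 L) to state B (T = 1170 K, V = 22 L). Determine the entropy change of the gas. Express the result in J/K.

Entropy is a state function: ΔS = nC_V ln(T₂/T₁) + nR ln(V₂/V₁), with C_V = 3R/2 = 12.47 J mol⁻¹ K⁻¹ for a monoatomic ideal gas.
ΔS = 3.18 × [12.47 × ln(1170/485) + 8.314 × ln(22/7.01)] = 65.2 J/K.

ΔS = 65.2 J/K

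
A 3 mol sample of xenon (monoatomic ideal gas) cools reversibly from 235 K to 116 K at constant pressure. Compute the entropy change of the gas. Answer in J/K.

ΔS = -44 J/K

At constant pressure, ΔS = nC_p ln(T₂/T₁) with C_p = 5R/2 = 20.79 J mol⁻¹ K⁻¹.
ΔS = 3 × 20.79 × ln(116/235) = -44 J/K.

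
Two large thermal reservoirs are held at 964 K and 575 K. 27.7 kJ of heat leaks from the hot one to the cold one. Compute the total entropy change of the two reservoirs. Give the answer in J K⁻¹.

ΔS_hot = −Q/T_H = −27700/964 = -28.73 J/K and ΔS_cold = +Q/T_C = 27700/575 = 48.17 J/K.
ΔS_total = -28.73 + 48.17 = 19.4 J/K, positive as the second law requires.

ΔS_total = 19.4 J/K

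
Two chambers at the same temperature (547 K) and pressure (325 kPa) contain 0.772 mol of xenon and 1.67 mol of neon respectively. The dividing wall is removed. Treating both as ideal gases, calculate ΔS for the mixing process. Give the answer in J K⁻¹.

ΔS_mix = 12.7 J/K

Mole fractions: x_A = 0.772/2.44 = 0.316, x_B = 0.684.
ΔS_mix = −R(n_A ln x_A + n_B ln x_B) = −8.314 × (0.772 ln 0.316 + 1.67 ln 0.684) = 12.7 J/K.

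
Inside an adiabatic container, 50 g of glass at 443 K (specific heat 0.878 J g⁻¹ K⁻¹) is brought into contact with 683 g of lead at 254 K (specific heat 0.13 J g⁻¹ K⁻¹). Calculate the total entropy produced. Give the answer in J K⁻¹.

ΔS_total = 4.78 J/K

Energy balance: T_f = (m₁c₁T₁ + m₂c₂T₂)/(m₁c₁ + m₂c₂) = 316.53 K.
ΔS₁ = m₁c₁ ln(T_f/T₁) = 43.9 × ln(316.53/443) = -14.76 J/K.
ΔS₂ = m₂c₂ ln(T_f/T₂) = 88.79 × ln(316.53/254) = 19.54 J/K.
ΔS_total = -14.76 + 19.54 = 4.78 J/K.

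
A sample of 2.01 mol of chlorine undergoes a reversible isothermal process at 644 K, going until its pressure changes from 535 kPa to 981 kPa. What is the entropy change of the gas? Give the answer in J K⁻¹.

ΔS_gas = -10.1 J/K

For an isothermal ideal gas ΔS_gas = nR ln(P₁/P₂) = 2.01 × 8.314 × ln(535/981) = -10.1 J/K.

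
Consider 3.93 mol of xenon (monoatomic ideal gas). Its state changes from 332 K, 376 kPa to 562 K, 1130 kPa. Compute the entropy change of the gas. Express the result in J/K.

ΔS = nC_p ln(T₂/T₁) − nR ln(P₂/P₁), with C_p = 5R/2 = 20.79 J mol⁻¹ K⁻¹ for a monoatomic ideal gas.
ΔS = 3.93 × [20.79 × ln(562/332) − 8.314 × ln(1130/376)] = 7.04 J/K.

ΔS = 7.04 J/K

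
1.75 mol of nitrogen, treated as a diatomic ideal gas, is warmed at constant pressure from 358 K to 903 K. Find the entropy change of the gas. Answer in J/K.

At constant pressure, ΔS = nC_p ln(T₂/T₁) with C_p = 7R/2 = 29.1 J mol⁻¹ K⁻¹.
ΔS = 1.75 × 29.1 × ln(903/358) = 47.1 J/K.

ΔS = 47.1 J/K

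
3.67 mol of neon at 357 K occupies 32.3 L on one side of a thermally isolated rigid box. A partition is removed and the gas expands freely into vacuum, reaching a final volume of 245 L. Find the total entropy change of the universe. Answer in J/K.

No heat is exchanged and no work is done, so the ideal-gas temperature stays constant.
Entropy is a state function; using a reversible isothermal path, ΔS_gas = nR ln(V₂/V₁) = 3.67 × 8.314 × ln(245/32.3) = 61.8 J/K.
The insulated surroundings exchange no heat, so ΔS_surr = 0 and ΔS_universe = ΔS_gas.

ΔS_universe = 61.8 J/K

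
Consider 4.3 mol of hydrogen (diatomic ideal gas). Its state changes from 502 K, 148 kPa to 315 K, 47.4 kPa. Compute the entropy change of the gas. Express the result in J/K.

ΔS = -17.6 J/K

ΔS = nC_p ln(T₂/T₁) − nR ln(P₂/P₁), with C_p = 7R/2 = 29.1 J mol⁻¹ K⁻¹ for a diatomic ideal gas.
ΔS = 4.3 × [29.1 × ln(315/502) − 8.314 × ln(47.4/148)] = -17.6 J/K.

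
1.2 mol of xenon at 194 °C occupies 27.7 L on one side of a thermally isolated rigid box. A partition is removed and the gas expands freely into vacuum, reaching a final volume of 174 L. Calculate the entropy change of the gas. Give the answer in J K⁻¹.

ΔS_gas = 18.3 J/K

No heat is exchanged and no work is done, so the ideal-gas temperature stays constant.
Entropy is a state function; using a reversible isothermal path, ΔS_gas = nR ln(V₂/V₁) = 1.2 × 8.314 × ln(174/27.7) = 18.3 J/K.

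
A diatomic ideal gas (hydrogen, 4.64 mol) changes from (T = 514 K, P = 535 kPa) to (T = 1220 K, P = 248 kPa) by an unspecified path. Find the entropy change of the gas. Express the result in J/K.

ΔS = nC_p ln(T₂/T₁) − nR ln(P₂/P₁), with C_p = 7R/2 = 29.1 J mol⁻¹ K⁻¹ for a diatomic ideal gas.
ΔS = 4.64 × [29.1 × ln(1220/514) − 8.314 × ln(248/535)] = 146 J/K.

ΔS = 146 J/K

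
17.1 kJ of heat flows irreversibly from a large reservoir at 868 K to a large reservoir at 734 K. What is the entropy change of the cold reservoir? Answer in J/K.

ΔS_cold = 23.3 J/K

The cold reservoir gains heat Q, so ΔS_cold = +Q/T_C = 17100/734 = 23.3 J/K.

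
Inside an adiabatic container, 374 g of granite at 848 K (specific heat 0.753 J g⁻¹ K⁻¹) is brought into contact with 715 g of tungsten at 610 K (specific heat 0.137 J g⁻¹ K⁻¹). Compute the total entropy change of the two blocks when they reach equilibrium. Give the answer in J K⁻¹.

Energy balance: T_f = (m₁c₁T₁ + m₂c₂T₂)/(m₁c₁ + m₂c₂) = 786.58 K.
ΔS₁ = m₁c₁ ln(T_f/T₁) = 281.622 × ln(786.58/848) = -21.17 J/K.
ΔS₂ = m₂c₂ ln(T_f/T₂) = 97.955 × ln(786.58/610) = 24.9 J/K.
ΔS_total = -21.17 + 24.9 = 3.73 J/K.

ΔS_total = 3.73 J/K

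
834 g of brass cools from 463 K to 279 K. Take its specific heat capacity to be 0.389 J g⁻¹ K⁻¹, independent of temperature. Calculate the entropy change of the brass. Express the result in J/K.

ΔS = ∫dQ_rev/T = m c ln(T₂/T₁) = 834 × 0.389 × ln(279/463) = -164 J/K.

ΔS = -164 J/K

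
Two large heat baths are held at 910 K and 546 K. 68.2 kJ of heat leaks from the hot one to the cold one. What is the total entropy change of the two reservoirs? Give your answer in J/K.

ΔS_total = 50 J/K

ΔS_hot = −Q/T_H = −68200/910 = -74.95 J/K and ΔS_cold = +Q/T_C = 68200/546 = 124.9 J/K.
ΔS_total = -74.95 + 124.9 = 50 J/K, positive as the second law requires.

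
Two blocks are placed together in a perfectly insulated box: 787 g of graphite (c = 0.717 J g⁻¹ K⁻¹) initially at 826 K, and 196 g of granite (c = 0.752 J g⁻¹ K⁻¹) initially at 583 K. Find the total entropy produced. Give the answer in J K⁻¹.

ΔS_total = 6.61 J/K

Energy balance: T_f = (m₁c₁T₁ + m₂c₂T₂)/(m₁c₁ + m₂c₂) = 775.67 K.
ΔS₁ = m₁c₁ ln(T_f/T₁) = 564.279 × ln(775.67/826) = -35.473 J/K.
ΔS₂ = m₂c₂ ln(T_f/T₂) = 147.392 × ln(775.67/583) = 42.087 J/K.
ΔS_total = -35.473 + 42.087 = 6.61 J/K.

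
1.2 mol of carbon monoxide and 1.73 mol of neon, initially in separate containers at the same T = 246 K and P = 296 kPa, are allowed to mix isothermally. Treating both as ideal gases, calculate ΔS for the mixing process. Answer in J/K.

Mole fractions: x_A = 1.2/2.93 = 0.41, x_B = 0.59.
ΔS_mix = −R(n_A ln x_A + n_B ln x_B) = −8.314 × (1.2 ln 0.41 + 1.73 ln 0.59) = 16.5 J/K.

ΔS_mix = 16.5 J/K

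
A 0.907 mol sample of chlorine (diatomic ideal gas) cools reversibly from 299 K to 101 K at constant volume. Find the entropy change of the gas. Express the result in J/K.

ΔS = -20.5 J/K

At constant volume, ΔS = nC_V ln(T₂/T₁) with C_V = 5R/2 = 20.79 J mol⁻¹ K⁻¹.
ΔS = 0.907 × 20.79 × ln(101/299) = -20.5 J/K.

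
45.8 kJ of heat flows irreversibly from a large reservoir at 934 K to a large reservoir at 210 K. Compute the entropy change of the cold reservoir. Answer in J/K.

ΔS_cold = 218 J/K

The cold reservoir gains heat Q, so ΔS_cold = +Q/T_C = 45800/210 = 218 J/K.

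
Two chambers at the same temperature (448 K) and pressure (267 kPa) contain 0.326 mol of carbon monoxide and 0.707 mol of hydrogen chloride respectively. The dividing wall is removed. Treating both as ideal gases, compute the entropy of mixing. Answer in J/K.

Mole fractions: x_A = 0.326/1.03 = 0.316, x_B = 0.684.
ΔS_mix = −R(n_A ln x_A + n_B ln x_B) = −8.314 × (0.326 ln 0.316 + 0.707 ln 0.684) = 5.35 J/K.

ΔS_mix = 5.35 J/K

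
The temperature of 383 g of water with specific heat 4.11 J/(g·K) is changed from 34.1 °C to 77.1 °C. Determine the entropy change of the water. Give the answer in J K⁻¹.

ΔS = 206 J/K

In kelvin: T₁ = 307.25 K, T₂ = 350.25 K. ΔS = ∫dQ_rev/T = m c ln(T₂/T₁) = 383 × 4.11 × ln(350.25/307.25) = 206 J/K.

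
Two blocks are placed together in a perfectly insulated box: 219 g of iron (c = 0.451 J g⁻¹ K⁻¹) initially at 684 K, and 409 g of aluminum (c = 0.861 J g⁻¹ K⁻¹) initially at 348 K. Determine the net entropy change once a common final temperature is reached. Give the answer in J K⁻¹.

Energy balance: T_f = (m₁c₁T₁ + m₂c₂T₂)/(m₁c₁ + m₂c₂) = 421.6 K.
ΔS₁ = m₁c₁ ln(T_f/T₁) = 98.769 × ln(421.6/684) = -47.8 J/K.
ΔS₂ = m₂c₂ ln(T_f/T₂) = 352.149 × ln(421.6/348) = 67.56 J/K.
ΔS_total = -47.8 + 67.56 = 19.8 J/K.

ΔS_total = 19.8 J/K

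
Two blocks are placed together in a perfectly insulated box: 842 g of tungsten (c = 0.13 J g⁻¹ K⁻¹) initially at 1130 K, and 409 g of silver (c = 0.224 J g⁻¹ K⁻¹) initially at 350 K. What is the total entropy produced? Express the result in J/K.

ΔS_total = 31.4 J/K

Energy balance: T_f = (m₁c₁T₁ + m₂c₂T₂)/(m₁c₁ + m₂c₂) = 774.61 K.
ΔS₁ = m₁c₁ ln(T_f/T₁) = 109.46 × ln(774.61/1130) = -41.334 J/K.
ΔS₂ = m₂c₂ ln(T_f/T₂) = 91.616 × ln(774.61/350) = 72.782 J/K.
ΔS_total = -41.334 + 72.782 = 31.4 J/K.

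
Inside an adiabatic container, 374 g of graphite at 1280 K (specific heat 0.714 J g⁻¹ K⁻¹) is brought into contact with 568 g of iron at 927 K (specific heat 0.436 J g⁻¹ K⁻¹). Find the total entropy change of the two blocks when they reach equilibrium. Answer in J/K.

Energy balance: T_f = (m₁c₁T₁ + m₂c₂T₂)/(m₁c₁ + m₂c₂) = 1110.1 K.
ΔS₁ = m₁c₁ ln(T_f/T₁) = 267.036 × ln(1110.1/1280) = -38.02 J/K.
ΔS₂ = m₂c₂ ln(T_f/T₂) = 247.648 × ln(1110.1/927) = 44.65 J/K.
ΔS_total = -38.02 + 44.65 = 6.63 J/K.

ΔS_total = 6.63 J/K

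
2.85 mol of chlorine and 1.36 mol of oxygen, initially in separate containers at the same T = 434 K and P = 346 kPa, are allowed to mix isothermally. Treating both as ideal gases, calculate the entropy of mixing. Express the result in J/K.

ΔS_mix = 22 J/K

Mole fractions: x_A = 2.85/4.21 = 0.677, x_B = 0.323.
ΔS_mix = −R(n_A ln x_A + n_B ln x_B) = −8.314 × (2.85 ln 0.677 + 1.36 ln 0.323) = 22 J/K.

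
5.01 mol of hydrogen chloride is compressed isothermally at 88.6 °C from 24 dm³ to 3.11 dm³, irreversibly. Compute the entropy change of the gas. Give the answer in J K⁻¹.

Entropy is a state function, so ΔS_gas depends only on the end states.
For an isothermal ideal gas ΔS_gas = nR ln(V₂/V₁) = 5.01 × 8.314 × ln(3.11/24) = -85.1 J/K.

ΔS_gas = -85.1 J/K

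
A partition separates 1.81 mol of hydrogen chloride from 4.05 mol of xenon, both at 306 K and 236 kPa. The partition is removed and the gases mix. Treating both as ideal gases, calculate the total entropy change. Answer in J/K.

ΔS_mix = 30.1 J/K

Mole fractions: x_A = 1.81/5.86 = 0.309, x_B = 0.691.
ΔS_mix = −R(n_A ln x_A + n_B ln x_B) = −8.314 × (1.81 ln 0.309 + 4.05 ln 0.691) = 30.1 J/K.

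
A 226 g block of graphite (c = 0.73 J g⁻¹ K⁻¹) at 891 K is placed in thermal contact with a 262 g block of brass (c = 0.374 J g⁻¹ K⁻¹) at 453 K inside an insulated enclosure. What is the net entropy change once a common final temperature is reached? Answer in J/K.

ΔS_total = 13.1 J/K

Energy balance: T_f = (m₁c₁T₁ + m₂c₂T₂)/(m₁c₁ + m₂c₂) = 727.79 K.
ΔS₁ = m₁c₁ ln(T_f/T₁) = 164.98 × ln(727.79/891) = -33.38 J/K.
ΔS₂ = m₂c₂ ln(T_f/T₂) = 97.988 × ln(727.79/453) = 46.46 J/K.
ΔS_total = -33.38 + 46.46 = 13.1 J/K.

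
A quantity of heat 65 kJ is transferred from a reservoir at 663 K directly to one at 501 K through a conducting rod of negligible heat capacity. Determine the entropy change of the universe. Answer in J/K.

ΔS_total = 31.7 J/K

ΔS_hot = −Q/T_H = −65000/663 = -98.04 J/K and ΔS_cold = +Q/T_C = 65000/501 = 129.7 J/K.
ΔS_total = -98.04 + 129.7 = 31.7 J/K, positive as the second law requires.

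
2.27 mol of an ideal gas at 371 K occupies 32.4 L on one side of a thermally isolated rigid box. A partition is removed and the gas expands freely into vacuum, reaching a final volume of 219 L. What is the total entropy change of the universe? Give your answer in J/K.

For an ideal gas in free expansion Q = 0 and W = 0, so T is unchanged.
Entropy is a state function; using a reversible isothermal path, ΔS_gas = nR ln(V₂/V₁) = 2.27 × 8.314 × ln(219/32.4) = 36.1 J/K.
The insulated surroundings exchange no heat, so ΔS_surr = 0 and ΔS_universe = ΔS_gas.

ΔS_universe = 36.1 J/K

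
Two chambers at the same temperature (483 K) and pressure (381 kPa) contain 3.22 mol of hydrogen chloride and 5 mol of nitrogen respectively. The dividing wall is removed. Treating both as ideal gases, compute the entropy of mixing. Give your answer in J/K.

ΔS_mix = 45.8 J/K

Mole fractions: x_A = 3.22/8.22 = 0.392, x_B = 0.608.
ΔS_mix = −R(n_A ln x_A + n_B ln x_B) = −8.314 × (3.22 ln 0.392 + 5 ln 0.608) = 45.8 J/K.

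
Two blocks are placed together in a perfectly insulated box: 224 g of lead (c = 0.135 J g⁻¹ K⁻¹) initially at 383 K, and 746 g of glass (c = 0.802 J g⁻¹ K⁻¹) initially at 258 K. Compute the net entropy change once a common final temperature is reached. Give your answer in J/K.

Energy balance: T_f = (m₁c₁T₁ + m₂c₂T₂)/(m₁c₁ + m₂c₂) = 264.01 K.
ΔS₁ = m₁c₁ ln(T_f/T₁) = 30.24 × ln(264.01/383) = -11.25 J/K.
ΔS₂ = m₂c₂ ln(T_f/T₂) = 598.292 × ln(264.01/258) = 13.79 J/K.
ΔS_total = -11.25 + 13.79 = 2.54 J/K.

ΔS_total = 2.54 J/K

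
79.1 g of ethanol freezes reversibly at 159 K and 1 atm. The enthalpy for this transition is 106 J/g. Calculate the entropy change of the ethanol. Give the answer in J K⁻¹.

Heat released by the substance: Q = −mL = −79.1 × 106 = −8384.6 J.
At constant T, ΔS = Q_rev/T = −8384.6 / 159 = -52.7 J/K.

ΔS = -52.7 J/K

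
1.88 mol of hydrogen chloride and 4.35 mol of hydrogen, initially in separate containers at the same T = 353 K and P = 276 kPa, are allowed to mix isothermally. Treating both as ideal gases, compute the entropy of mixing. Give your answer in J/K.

Mole fractions: x_A = 1.88/6.23 = 0.302, x_B = 0.698.
ΔS_mix = −R(n_A ln x_A + n_B ln x_B) = −8.314 × (1.88 ln 0.302 + 4.35 ln 0.698) = 31.7 J/K.

ΔS_mix = 31.7 J/K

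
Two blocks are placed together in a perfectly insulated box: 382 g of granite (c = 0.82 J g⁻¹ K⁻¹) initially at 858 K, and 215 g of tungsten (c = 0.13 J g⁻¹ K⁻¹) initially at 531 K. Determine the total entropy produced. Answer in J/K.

ΔS_total = 2.59 J/K

Energy balance: T_f = (m₁c₁T₁ + m₂c₂T₂)/(m₁c₁ + m₂c₂) = 831.21 K.
ΔS₁ = m₁c₁ ln(T_f/T₁) = 313.24 × ln(831.21/858) = -9.936 J/K.
ΔS₂ = m₂c₂ ln(T_f/T₂) = 27.95 × ln(831.21/531) = 12.53 J/K.
ΔS_total = -9.936 + 12.53 = 2.59 J/K.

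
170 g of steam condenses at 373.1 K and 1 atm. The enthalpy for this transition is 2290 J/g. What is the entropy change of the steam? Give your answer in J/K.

ΔS = -1040 J/K

Heat released by the substance: Q = −mL = −170 × 2290 = −389300 J.
At constant T, ΔS = Q_rev/T = −389300 / 373.1 = -1040 J/K.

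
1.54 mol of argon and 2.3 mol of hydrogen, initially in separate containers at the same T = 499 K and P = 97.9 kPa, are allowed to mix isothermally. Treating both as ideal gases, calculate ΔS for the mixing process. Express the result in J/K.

Mole fractions: x_A = 1.54/3.84 = 0.401, x_B = 0.599.
ΔS_mix = −R(n_A ln x_A + n_B ln x_B) = −8.314 × (1.54 ln 0.401 + 2.3 ln 0.599) = 21.5 J/K.

ΔS_mix = 21.5 J/K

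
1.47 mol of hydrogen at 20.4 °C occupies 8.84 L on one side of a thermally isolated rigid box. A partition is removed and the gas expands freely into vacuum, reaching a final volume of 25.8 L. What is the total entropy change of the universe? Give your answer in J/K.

No heat is exchanged and no work is done, so the ideal-gas temperature stays constant.
Entropy is a state function; using a reversible isothermal path, ΔS_gas = nR ln(V₂/V₁) = 1.47 × 8.314 × ln(25.8/8.84) = 13.1 J/K.
The insulated surroundings exchange no heat, so ΔS_surr = 0 and ΔS_universe = ΔS_gas.

ΔS_universe = 13.1 J/K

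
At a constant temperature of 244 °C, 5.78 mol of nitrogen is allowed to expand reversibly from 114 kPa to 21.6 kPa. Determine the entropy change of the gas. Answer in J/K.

For an isothermal ideal gas ΔS_gas = nR ln(P₁/P₂) = 5.78 × 8.314 × ln(114/21.6) = 79.9 J/K.

ΔS_gas = 79.9 J/K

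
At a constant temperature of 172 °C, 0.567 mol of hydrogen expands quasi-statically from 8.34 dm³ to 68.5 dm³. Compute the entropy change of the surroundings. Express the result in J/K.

For an isothermal ideal gas ΔS_gas = nR ln(V₂/V₁) = 0.567 × 8.314 × ln(68.5/8.34) = 9.93 J/K.
The process is reversible, so ΔS_surr = −ΔS_gas = -9.93 J/K and ΔS_universe = 0.

ΔS_surr = -9.93 J/K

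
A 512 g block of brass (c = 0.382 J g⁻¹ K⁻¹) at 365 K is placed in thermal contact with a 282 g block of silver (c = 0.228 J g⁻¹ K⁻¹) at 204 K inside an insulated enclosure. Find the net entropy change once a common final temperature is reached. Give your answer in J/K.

ΔS_total = 7.38 J/K

Energy balance: T_f = (m₁c₁T₁ + m₂c₂T₂)/(m₁c₁ + m₂c₂) = 325.17 K.
ΔS₁ = m₁c₁ ln(T_f/T₁) = 195.584 × ln(325.17/365) = -22.6 J/K.
ΔS₂ = m₂c₂ ln(T_f/T₂) = 64.296 × ln(325.17/204) = 29.98 J/K.
ΔS_total = -22.6 + 29.98 = 7.38 J/K.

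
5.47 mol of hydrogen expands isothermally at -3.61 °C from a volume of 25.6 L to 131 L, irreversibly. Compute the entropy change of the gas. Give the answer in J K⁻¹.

Entropy is a state function, so ΔS_gas depends only on the end states.
For an isothermal ideal gas ΔS_gas = nR ln(V₂/V₁) = 5.47 × 8.314 × ln(131/25.6) = 74.2 J/K.

ΔS_gas = 74.2 J/K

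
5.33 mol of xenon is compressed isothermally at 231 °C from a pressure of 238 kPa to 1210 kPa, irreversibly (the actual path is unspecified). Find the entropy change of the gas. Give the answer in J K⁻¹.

Entropy is a state function, so ΔS_gas depends only on the end states.
For an isothermal ideal gas ΔS_gas = nR ln(P₁/P₂) = 5.33 × 8.314 × ln(238/1210) = -72.1 J/K.

ΔS_gas = -72.1 J/K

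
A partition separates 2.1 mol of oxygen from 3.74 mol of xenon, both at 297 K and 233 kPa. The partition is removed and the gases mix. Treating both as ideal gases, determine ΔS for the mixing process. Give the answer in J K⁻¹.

ΔS_mix = 31.7 J/K

Mole fractions: x_A = 2.1/5.84 = 0.36, x_B = 0.64.
ΔS_mix = −R(n_A ln x_A + n_B ln x_B) = −8.314 × (2.1 ln 0.36 + 3.74 ln 0.64) = 31.7 J/K.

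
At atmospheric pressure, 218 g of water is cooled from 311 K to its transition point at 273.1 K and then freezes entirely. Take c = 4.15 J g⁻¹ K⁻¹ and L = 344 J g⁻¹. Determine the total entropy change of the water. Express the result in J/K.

ΔS = -392 J/K

Cooling step: ΔS₁ = m c ln(T_tr/T_i) = 218 × 4.15 × ln(273.1/311) = -117.6 J/K.
Phase change: ΔS₂ = −mL/T_tr = −218 × 344 / 273.1 = -274.6 J/K.
ΔS_total = (-117.6) + (-274.6) = -392 J/K.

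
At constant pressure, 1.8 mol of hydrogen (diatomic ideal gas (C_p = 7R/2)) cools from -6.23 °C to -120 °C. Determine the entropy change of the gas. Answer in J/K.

ΔS = -29.1 J/K

In kelvin: T₁ = 266.92 K, T₂ = 153.15 K. At constant pressure, ΔS = nC_p ln(T₂/T₁) with C_p = 7R/2 = 29.1 J mol⁻¹ K⁻¹.
ΔS = 1.8 × 29.1 × ln(153.15/266.92) = -29.1 J/K.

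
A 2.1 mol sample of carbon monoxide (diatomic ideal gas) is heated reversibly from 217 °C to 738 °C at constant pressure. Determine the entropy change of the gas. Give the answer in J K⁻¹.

ΔS = 44.3 J/K

In kelvin: T₁ = 490.15 K, T₂ = 1011.15 K. At constant pressure, ΔS = nC_p ln(T₂/T₁) with C_p = 7R/2 = 29.1 J mol⁻¹ K⁻¹.
ΔS = 2.1 × 29.1 × ln(1011.15/490.15) = 44.3 J/K.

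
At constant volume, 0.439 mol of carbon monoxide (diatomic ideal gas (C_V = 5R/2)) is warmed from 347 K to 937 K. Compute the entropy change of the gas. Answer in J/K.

ΔS = 9.06 J/K

At constant volume, ΔS = nC_V ln(T₂/T₁) with C_V = 5R/2 = 20.79 J mol⁻¹ K⁻¹.
ΔS = 0.439 × 20.79 × ln(937/347) = 9.06 J/K.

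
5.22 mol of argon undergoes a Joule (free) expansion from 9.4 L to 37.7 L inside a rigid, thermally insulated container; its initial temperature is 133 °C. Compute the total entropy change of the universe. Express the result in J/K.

ΔS_universe = 60.3 J/K

For an ideal gas in free expansion Q = 0 and W = 0, so T is unchanged.
Entropy is a state function; using a reversible isothermal path, ΔS_gas = nR ln(V₂/V₁) = 5.22 × 8.314 × ln(37.7/9.4) = 60.3 J/K.
The insulated surroundings exchange no heat, so ΔS_surr = 0 and ΔS_universe = ΔS_gas.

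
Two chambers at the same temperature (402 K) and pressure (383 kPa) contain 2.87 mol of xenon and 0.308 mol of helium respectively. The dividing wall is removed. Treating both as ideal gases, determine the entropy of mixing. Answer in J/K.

Mole fractions: x_A = 2.87/3.18 = 0.903, x_B = 0.0969.
ΔS_mix = −R(n_A ln x_A + n_B ln x_B) = −8.314 × (2.87 ln 0.903 + 0.308 ln 0.0969) = 8.41 J/K.

ΔS_mix = 8.41 J/K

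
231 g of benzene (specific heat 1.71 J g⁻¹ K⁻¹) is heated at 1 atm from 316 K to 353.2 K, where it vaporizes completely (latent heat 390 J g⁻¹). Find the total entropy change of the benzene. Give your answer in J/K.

ΔS = 299 J/K

Warming step: ΔS₁ = m c ln(T_tr/T_i) = 231 × 1.71 × ln(353.2/316) = 43.96 J/K.
Phase change: ΔS₂ = +mL/T_tr = 231 × 390 / 353.2 = 255.1 J/K.
ΔS_total = (43.96) + (255.1) = 299 J/K.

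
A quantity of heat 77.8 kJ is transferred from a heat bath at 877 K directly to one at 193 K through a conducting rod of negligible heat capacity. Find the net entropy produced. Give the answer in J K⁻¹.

ΔS_hot = −Q/T_H = −77800/877 = -88.71 J/K and ΔS_cold = +Q/T_C = 77800/193 = 403.1 J/K.
ΔS_total = -88.71 + 403.1 = 314 J/K, positive as the second law requires.

ΔS_total = 314 J/K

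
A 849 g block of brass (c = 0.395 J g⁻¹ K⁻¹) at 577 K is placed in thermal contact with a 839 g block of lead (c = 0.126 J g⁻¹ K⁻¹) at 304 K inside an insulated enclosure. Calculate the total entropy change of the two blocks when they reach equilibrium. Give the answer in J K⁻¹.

ΔS_total = 14.7 J/K

Energy balance: T_f = (m₁c₁T₁ + m₂c₂T₂)/(m₁c₁ + m₂c₂) = 511.57 K.
ΔS₁ = m₁c₁ ln(T_f/T₁) = 335.355 × ln(511.57/577) = -40.36 J/K.
ΔS₂ = m₂c₂ ln(T_f/T₂) = 105.714 × ln(511.57/304) = 55.02 J/K.
ΔS_total = -40.36 + 55.02 = 14.7 J/K.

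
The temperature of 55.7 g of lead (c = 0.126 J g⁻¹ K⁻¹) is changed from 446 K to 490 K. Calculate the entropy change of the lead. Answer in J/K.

ΔS = ∫dQ_rev/T = m c ln(T₂/T₁) = 55.7 × 0.126 × ln(490/446) = 0.66 J/K.

ΔS = 0.66 J/K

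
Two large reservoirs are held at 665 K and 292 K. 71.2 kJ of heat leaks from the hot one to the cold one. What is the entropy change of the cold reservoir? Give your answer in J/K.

ΔS_cold = 244 J/K

The cold reservoir gains heat Q, so ΔS_cold = +Q/T_C = 71200/292 = 244 J/K.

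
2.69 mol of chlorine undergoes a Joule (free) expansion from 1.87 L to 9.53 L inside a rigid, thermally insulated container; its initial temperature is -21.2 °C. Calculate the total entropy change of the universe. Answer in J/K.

ΔS_universe = 36.4 J/K

For an ideal gas in free expansion Q = 0 and W = 0, so T is unchanged.
Entropy is a state function; using a reversible isothermal path, ΔS_gas = nR ln(V₂/V₁) = 2.69 × 8.314 × ln(9.53/1.87) = 36.4 J/K.
The insulated surroundings exchange no heat, so ΔS_surr = 0 and ΔS_universe = ΔS_gas.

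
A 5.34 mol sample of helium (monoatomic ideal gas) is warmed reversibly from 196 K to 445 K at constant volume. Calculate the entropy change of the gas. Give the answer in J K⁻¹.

At constant volume, ΔS = nC_V ln(T₂/T₁) with C_V = 3R/2 = 12.47 J mol⁻¹ K⁻¹.
ΔS = 5.34 × 12.47 × ln(445/196) = 54.6 J/K.

ΔS = 54.6 J/K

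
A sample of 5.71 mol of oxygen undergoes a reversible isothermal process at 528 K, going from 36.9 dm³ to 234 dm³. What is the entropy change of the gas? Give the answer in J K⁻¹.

For an isothermal ideal gas ΔS_gas = nR ln(V₂/V₁) = 5.71 × 8.314 × ln(234/36.9) = 87.7 J/K.

ΔS_gas = 87.7 J/K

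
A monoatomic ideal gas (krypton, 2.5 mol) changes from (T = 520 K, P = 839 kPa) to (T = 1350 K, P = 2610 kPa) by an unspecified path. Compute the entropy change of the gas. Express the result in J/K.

ΔS = nC_p ln(T₂/T₁) − nR ln(P₂/P₁), with C_p = 5R/2 = 20.79 J mol⁻¹ K⁻¹ for a monoatomic ideal gas.
ΔS = 2.5 × [20.79 × ln(1350/520) − 8.314 × ln(2610/839)] = 26 J/K.

ΔS = 26 J/K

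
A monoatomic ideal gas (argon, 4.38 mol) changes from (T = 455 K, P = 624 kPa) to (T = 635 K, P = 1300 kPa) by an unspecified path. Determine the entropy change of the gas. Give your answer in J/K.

ΔS = nC_p ln(T₂/T₁) − nR ln(P₂/P₁), with C_p = 5R/2 = 20.79 J mol⁻¹ K⁻¹ for a monoatomic ideal gas.
ΔS = 4.38 × [20.79 × ln(635/455) − 8.314 × ln(1300/624)] = 3.62 J/K.

ΔS = 3.62 J/K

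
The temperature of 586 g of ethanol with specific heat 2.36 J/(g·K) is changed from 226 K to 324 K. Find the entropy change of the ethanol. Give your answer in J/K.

ΔS = 498 J/K

ΔS = ∫dQ_rev/T = m c ln(T₂/T₁) = 586 × 2.36 × ln(324/226) = 498 J/K.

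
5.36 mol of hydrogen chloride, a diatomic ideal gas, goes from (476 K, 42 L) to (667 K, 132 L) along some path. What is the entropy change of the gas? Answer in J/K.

Entropy is a state function: ΔS = nC_V ln(T₂/T₁) + nR ln(V₂/V₁), with C_V = 5R/2 = 20.79 J mol⁻¹ K⁻¹ for a diatomic ideal gas.
ΔS = 5.36 × [20.79 × ln(667/476) + 8.314 × ln(132/42)] = 88.6 J/K.

ΔS = 88.6 J/K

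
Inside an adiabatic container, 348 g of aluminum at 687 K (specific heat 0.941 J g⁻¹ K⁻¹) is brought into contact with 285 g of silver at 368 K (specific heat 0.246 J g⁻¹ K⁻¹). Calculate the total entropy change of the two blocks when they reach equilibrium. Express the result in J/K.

ΔS_total = 9.8 J/K

Energy balance: T_f = (m₁c₁T₁ + m₂c₂T₂)/(m₁c₁ + m₂c₂) = 630.75 K.
ΔS₁ = m₁c₁ ln(T_f/T₁) = 327.468 × ln(630.75/687) = -27.98 J/K.
ΔS₂ = m₂c₂ ln(T_f/T₂) = 70.11 × ln(630.75/368) = 37.78 J/K.
ΔS_total = -27.98 + 37.78 = 9.8 J/K.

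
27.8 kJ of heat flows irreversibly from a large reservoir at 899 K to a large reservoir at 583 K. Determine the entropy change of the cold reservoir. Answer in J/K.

ΔS_cold = 47.7 J/K

The cold reservoir gains heat Q, so ΔS_cold = +Q/T_C = 27800/583 = 47.7 J/K.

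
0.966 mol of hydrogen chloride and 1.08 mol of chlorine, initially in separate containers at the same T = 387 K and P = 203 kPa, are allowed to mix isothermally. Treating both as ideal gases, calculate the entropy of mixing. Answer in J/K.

Mole fractions: x_A = 0.966/2.05 = 0.472, x_B = 0.528.
ΔS_mix = −R(n_A ln x_A + n_B ln x_B) = −8.314 × (0.966 ln 0.472 + 1.08 ln 0.528) = 11.8 J/K.

ΔS_mix = 11.8 J/K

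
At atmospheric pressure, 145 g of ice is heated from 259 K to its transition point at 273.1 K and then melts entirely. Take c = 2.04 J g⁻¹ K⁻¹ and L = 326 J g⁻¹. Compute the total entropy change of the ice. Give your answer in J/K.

Warming step: ΔS₁ = m c ln(T_tr/T_i) = 145 × 2.04 × ln(273.1/259) = 15.68 J/K.
Phase change: ΔS₂ = +mL/T_tr = 145 × 326 / 273.1 = 173.1 J/K.
ΔS_total = (15.68) + (173.1) = 189 J/K.

ΔS = 189 J/K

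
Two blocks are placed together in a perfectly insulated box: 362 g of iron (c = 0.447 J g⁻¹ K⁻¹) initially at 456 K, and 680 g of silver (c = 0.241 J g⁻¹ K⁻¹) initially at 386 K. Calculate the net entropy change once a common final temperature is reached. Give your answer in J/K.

Energy balance: T_f = (m₁c₁T₁ + m₂c₂T₂)/(m₁c₁ + m₂c₂) = 420.78 K.
ΔS₁ = m₁c₁ ln(T_f/T₁) = 161.814 × ln(420.78/456) = -13.01 J/K.
ΔS₂ = m₂c₂ ln(T_f/T₂) = 163.88 × ln(420.78/386) = 14.14 J/K.
ΔS_total = -13.01 + 14.14 = 1.13 J/K.

ΔS_total = 1.13 J/K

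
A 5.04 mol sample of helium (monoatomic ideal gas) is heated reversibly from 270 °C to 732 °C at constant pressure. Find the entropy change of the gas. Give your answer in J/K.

ΔS = 64.5 J/K

In kelvin: T₁ = 543.15 K, T₂ = 1005.15 K. At constant pressure, ΔS = nC_p ln(T₂/T₁) with C_p = 5R/2 = 20.79 J mol⁻¹ K⁻¹.
ΔS = 5.04 × 20.79 × ln(1005.15/543.15) = 64.5 J/K.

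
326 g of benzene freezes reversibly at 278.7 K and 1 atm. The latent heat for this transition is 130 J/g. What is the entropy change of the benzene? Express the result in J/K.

Heat released by the substance: Q = −mL = −326 × 130 = −42380 J.
At constant T, ΔS = Q_rev/T = −42380 / 278.7 = -152 J/K.

ΔS = -152 J/K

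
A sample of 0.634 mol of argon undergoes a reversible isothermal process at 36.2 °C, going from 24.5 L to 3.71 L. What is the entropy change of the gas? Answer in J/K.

For an isothermal ideal gas ΔS_gas = nR ln(V₂/V₁) = 0.634 × 8.314 × ln(3.71/24.5) = -9.95 J/K.

ΔS_gas = -9.95 J/K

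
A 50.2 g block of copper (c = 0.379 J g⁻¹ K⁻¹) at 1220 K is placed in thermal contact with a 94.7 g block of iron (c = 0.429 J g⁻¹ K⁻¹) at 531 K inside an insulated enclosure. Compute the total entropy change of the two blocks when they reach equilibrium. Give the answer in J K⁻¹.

ΔS_total = 4.83 J/K

Energy balance: T_f = (m₁c₁T₁ + m₂c₂T₂)/(m₁c₁ + m₂c₂) = 750.75 K.
ΔS₁ = m₁c₁ ln(T_f/T₁) = 19.0258 × ln(750.75/1220) = -9.238 J/K.
ΔS₂ = m₂c₂ ln(T_f/T₂) = 40.6263 × ln(750.75/531) = 14.07 J/K.
ΔS_total = -9.238 + 14.07 = 4.83 J/K.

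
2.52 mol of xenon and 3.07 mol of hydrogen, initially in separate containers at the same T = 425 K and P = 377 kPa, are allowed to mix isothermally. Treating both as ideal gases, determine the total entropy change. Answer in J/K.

ΔS_mix = 32 J/K

Mole fractions: x_A = 2.52/5.59 = 0.451, x_B = 0.549.
ΔS_mix = −R(n_A ln x_A + n_B ln x_B) = −8.314 × (2.52 ln 0.451 + 3.07 ln 0.549) = 32 J/K.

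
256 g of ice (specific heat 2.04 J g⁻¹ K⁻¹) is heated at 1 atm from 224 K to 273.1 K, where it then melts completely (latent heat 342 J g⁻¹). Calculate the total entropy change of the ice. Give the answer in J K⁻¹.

ΔS = 424 J/K

Warming step: ΔS₁ = m c ln(T_tr/T_i) = 256 × 2.04 × ln(273.1/224) = 103.5 J/K.
Phase change: ΔS₂ = +mL/T_tr = 256 × 342 / 273.1 = 320.6 J/K.
ΔS_total = (103.5) + (320.6) = 424 J/K.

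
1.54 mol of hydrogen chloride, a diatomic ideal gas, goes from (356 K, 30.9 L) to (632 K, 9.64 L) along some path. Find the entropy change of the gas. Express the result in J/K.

ΔS = 3.46 J/K

Entropy is a state function: ΔS = nC_V ln(T₂/T₁) + nR ln(V₂/V₁), with C_V = 5R/2 = 20.79 J mol⁻¹ K⁻¹ for a diatomic ideal gas.
ΔS = 1.54 × [20.79 × ln(632/356) + 8.314 × ln(9.64/30.9)] = 3.46 J/K.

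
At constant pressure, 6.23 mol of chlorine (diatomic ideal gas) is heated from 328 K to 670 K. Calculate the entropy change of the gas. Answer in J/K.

At constant pressure, ΔS = nC_p ln(T₂/T₁) with C_p = 7R/2 = 29.1 J mol⁻¹ K⁻¹.
ΔS = 6.23 × 29.1 × ln(670/328) = 129 J/K.

ΔS = 129 J/K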